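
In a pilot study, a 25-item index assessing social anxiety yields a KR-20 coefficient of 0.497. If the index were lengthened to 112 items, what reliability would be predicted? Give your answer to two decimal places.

Length ratio n = 112/25 = 4.48
r_new = (4.48 × 0.497) / (1 + (4.48 − 1) × 0.497)
     = 2.2266 / 2.7296 = 0.8157

0.82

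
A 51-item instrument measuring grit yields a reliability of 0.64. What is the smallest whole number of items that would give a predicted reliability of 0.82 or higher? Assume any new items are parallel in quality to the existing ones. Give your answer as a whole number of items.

Spearman-Brown solved for the length factor n:
n = r*(1 − r) / [ r (1 − r*) ]
n = 0.82 × (1 − 0.64) / [ 0.64 × (1 − 0.82) ]
n = 0.2952 / 0.1152 ≈ 2.5625
2.5625 × 51 = 130.69 → 131 items

131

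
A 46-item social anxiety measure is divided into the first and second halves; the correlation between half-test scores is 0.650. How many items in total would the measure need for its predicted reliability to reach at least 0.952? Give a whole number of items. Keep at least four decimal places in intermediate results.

Corrected full-test reliability: r_full = 2 × 0.650 / (1 + 0.650) ≈ 0.7879
n = r_tgt(1 − r_full) / [r_full(1 − r_tgt)] = 0.952 × 0.2121 / (0.7879 × 0.048) ≈ 5.3391
Items = 5.3391 × 46 ≈ 245.60 → 246

246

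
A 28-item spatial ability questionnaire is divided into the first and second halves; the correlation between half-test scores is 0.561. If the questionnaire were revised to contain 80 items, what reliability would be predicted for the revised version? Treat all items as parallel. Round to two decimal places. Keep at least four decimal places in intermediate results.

Spearman-Brown correction (n = 2): r_full = 2·0.561/(1 + 0.561) = 0.7188
Length factor from 28 to 80 items: n = 80/28 = 2.8571
r_new = n·r_full / (1 + (n − 1)·r_full) = 2.0537 / 2.3349 ≈ 0.8796

0.88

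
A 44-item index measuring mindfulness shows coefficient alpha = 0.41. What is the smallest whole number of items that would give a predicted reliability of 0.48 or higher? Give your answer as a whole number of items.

59

Rearranging the Spearman-Brown formula for n,
n = r_target (1 − r_old) / [ r_old (1 − r_target) ]
n = [0.48 × 0.59] / [0.41 × 0.52]
  = 0.2832 / 0.2132 = 1.3283
1.3283 × 44 = 58.45 → 59 items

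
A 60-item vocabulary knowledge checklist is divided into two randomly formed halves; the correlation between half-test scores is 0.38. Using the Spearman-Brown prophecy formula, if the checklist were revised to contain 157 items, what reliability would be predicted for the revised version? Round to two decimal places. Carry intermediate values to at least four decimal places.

Full-test reliability from the split-half r: r_full = 2(0.38)/(1 + 0.38) = 0.5507
Length factor from 60 to 157 items: n = 157/60 = 2.6167
r_new = n·r_full / (1 + (n − 1)·r_full) = 1.4410 / 1.8903 ≈ 0.7623

0.76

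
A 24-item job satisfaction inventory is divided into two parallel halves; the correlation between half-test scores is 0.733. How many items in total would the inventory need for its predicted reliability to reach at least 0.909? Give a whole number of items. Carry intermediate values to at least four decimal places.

r_full = 2(0.733)/(1 + 0.733) = 0.8459
n = r_tgt(1 − r_full) / [r_full(1 − r_tgt)] = 0.909 × 0.1541 / (0.8459 × 0.091) ≈ 1.8197
Required items = 1.8197 × 24 = 43.67, so 44 items.

44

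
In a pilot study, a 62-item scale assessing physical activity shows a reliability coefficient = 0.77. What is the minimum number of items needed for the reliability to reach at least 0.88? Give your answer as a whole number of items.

136

n = 0.88(1 − 0.77) / [0.77(1 − 0.88)]
n = 0.2024 / 0.0924 ≈ 2.1905
Items needed = n × 62 = 2.1905 × 62 ≈ 135.81 → round up to 136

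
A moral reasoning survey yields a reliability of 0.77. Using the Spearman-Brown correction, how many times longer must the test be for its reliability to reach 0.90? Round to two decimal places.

Invert Spearman-Brown to solve for n:
n = r_target (1 − r_old) / [ r_old (1 − r_target) ]
n = 0.90 × (1 − 0.77) / [ 0.77 × (1 − 0.90) ]
  = 0.2070 / 0.0770 = 2.6883

2.69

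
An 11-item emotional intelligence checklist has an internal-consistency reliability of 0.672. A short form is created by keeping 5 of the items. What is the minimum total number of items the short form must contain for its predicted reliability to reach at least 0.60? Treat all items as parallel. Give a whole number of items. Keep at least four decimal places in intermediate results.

9

Short-form reliability: n = 5/11 = 0.4545; r_5 = n·r/(1+(n−1)r) ≈ 0.4822
Length factor from the short form to reach 0.60: n' = 0.60(1 − 0.4822) / [0.4822(1 − 0.60)] ≈ 1.6107
Total items = 1.6107 × 5 = 8.05, rounded up to 9.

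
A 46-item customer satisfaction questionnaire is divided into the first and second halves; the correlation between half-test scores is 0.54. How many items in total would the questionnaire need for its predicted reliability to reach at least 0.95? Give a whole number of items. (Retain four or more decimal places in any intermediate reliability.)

373

r_full = 2(0.54)/(1 + 0.54) = 0.7013
n = r_tgt(1 − r_full) / [r_full(1 − r_tgt)] = 0.95 × 0.2987 / (0.7013 × 0.05) ≈ 8.0925
Items = 8.0925 × 46 ≈ 372.25 → 373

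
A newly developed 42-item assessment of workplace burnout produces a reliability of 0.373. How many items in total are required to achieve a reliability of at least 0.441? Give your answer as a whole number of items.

56

Invert Spearman-Brown to solve for n:
n = r*(1 − r) / [ r (1 − r*) ]
n = [0.441 × 0.627] / [0.373 × 0.559]
n = 0.276507 / 0.208507 ≈ 1.3261
So the test needs 1.3261 × 42 ≈ 55.70 items; rounding up, 56.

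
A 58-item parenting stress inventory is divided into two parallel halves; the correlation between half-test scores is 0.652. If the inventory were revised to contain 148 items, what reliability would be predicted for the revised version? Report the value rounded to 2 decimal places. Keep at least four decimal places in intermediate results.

0.91

Full-test reliability from the split-half r: r_full = 2(0.652)/(1 + 0.652) = 0.7893
Then adjust to 148 items: n = 148/58 = 2.5517
r_new = n·r_full / (1 + (n − 1)·r_full) = 2.0141 / 2.2248 ≈ 0.9053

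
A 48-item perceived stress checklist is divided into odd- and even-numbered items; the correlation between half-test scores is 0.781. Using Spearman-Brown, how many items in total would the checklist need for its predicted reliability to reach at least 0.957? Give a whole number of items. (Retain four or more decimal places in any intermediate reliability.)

r_full = 2(0.781)/(1 + 0.781) = 0.8770
n = r_tgt(1 − r_full) / [r_full(1 − r_tgt)] = 0.957 × 0.1230 / (0.8770 × 0.043) ≈ 3.1214
Required items = 3.1214 × 48 = 149.83, so 150 items.

150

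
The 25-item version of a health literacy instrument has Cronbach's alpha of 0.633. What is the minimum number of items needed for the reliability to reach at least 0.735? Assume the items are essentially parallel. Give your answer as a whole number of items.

n = 0.735 × (1 − 0.633) / [ 0.633 × (1 − 0.735) ]
  = 0.269745 / 0.167745 = 1.6081
1.6081 × 25 = 40.20 → 41 items

41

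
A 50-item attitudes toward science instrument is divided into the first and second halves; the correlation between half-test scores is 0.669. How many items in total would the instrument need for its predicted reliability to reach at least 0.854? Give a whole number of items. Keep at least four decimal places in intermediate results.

r_full = 2(0.669)/(1 + 0.669) = 0.8017
n = r_tgt(1 − r_full) / [r_full(1 − r_tgt)] = 0.854 × 0.1983 / (0.8017 × 0.146) ≈ 1.4468
Items = 1.4468 × 50 ≈ 72.34 → 73

73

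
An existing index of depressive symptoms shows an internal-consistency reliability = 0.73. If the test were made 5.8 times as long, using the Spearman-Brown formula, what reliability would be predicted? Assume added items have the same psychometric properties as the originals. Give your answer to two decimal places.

Spearman-Brown: r_new = n·r / (1 + (n − 1)·r)
r_new = (5.8 × 0.73) / (1 + (5.8 − 1) × 0.73)
r_new = 4.2340 / 4.5040 ≈ 0.9401

0.94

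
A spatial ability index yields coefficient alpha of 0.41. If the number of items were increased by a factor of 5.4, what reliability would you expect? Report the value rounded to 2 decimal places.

Spearman-Brown: r_new = n·r / (1 + (n − 1)·r)
r_new = (5.4 × 0.41) / (1 + (5.4 − 1) × 0.41)
     = 2.2140 / 2.8040 = 0.7896

0.79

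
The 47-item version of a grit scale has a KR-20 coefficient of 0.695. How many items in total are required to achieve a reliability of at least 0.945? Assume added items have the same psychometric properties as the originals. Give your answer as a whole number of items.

n = 0.945(1 − 0.695) / [0.695(1 − 0.945)]
n = 0.288225 / 0.038225 ≈ 7.5402
7.5402 × 47 = 354.39 → 355 items

355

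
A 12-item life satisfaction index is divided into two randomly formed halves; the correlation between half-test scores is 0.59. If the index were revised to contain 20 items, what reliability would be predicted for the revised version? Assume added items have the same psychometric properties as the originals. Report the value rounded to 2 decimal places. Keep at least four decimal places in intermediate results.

0.83

First correct the split-half correlation to full-test reliability: r_full = 2 × 0.59 / (1 + 0.59) ≈ 0.7421
Length factor from 12 to 20 items: n = 20/12 = 1.6667
r_new = n·r_full / (1 + (n − 1)·r_full) = 1.2369 / 1.4948 ≈ 0.8275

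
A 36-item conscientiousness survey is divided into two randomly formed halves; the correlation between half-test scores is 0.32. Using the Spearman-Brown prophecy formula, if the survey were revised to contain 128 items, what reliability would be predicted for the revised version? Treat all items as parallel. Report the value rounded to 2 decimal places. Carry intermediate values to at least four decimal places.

Full-test reliability from the split-half r: r_full = 2(0.32)/(1 + 0.32) = 0.4848
Length factor from 36 to 128 items: n = 128/36 = 3.5556
r_new = n·r_full / (1 + (n − 1)·r_full) = 1.7238 / 2.2390 ≈ 0.7699

0.77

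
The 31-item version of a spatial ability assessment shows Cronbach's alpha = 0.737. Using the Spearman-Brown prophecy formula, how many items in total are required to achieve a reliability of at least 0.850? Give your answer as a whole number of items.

Spearman-Brown solved for the length factor n:
n = r*(1 − r) / [ r (1 − r*) ]
n = [0.850 × 0.263] / [0.737 × 0.150]
  = 0.223550 / 0.110550 = 2.0222
Items needed = n × 31 = 2.0222 × 31 ≈ 62.69 → round up to 63

63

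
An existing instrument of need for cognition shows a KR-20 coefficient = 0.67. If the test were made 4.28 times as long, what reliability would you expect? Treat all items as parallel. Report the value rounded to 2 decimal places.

0.90

Spearman-Brown: r_new = n·r / (1 + (n − 1)·r)
r_new = (4.28 × 0.67) / (1 + (4.28 − 1) × 0.67)
r_new = 2.8676 / 3.1976 ≈ 0.8968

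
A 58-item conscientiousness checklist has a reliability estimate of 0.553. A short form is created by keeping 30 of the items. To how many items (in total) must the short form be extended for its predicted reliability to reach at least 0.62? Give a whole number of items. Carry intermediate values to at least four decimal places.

First, r for the 30-item form: n = 30/58 = 0.5172, so r_30 = 0.5172·0.553/(1 + (0.5172 − 1)·0.553) = 0.3902
Length factor from the short form to reach 0.62: n' = 0.62(1 − 0.3902) / [0.3902(1 − 0.62)] ≈ 2.5498
Items = 2.5498 × 30 ≈ 76.49 → 77

77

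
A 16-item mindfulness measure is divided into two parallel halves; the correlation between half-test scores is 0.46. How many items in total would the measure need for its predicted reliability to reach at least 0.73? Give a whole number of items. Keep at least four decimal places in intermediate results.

26

Corrected full-test reliability: r_full = 2 × 0.46 / (1 + 0.46) ≈ 0.6301
Solve Spearman-Brown for n: n = 0.73(1 − 0.6301) / [0.6301(1 − 0.73)] = 1.5872
Items = 1.5872 × 16 ≈ 25.40 → 26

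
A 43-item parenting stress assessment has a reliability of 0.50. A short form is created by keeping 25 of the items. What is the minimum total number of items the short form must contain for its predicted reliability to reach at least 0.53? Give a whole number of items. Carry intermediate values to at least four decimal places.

49

Short-form reliability: n = 25/43 = 0.5814; r_25 = n·r/(1+(n−1)r) ≈ 0.3676
Then solve for n' with r_old = 0.3676, r_target = 0.53: n' = 0.53(1 − 0.3676)/[0.3676(1 − 0.53)] = 1.9400
Total items = 1.9400 × 25 = 48.50, rounded up to 49.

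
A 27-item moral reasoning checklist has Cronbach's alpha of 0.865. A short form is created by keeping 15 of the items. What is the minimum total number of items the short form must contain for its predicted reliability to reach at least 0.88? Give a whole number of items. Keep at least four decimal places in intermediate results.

Short-form reliability: n = 15/27 = 0.5556; r_15 = n·r/(1+(n−1)r) ≈ 0.7807
Length factor from the short form to reach 0.88: n' = 0.88(1 − 0.7807) / [0.7807(1 − 0.88)] ≈ 2.0599
Total items = 2.0599 × 15 = 30.90, rounded up to 31.

31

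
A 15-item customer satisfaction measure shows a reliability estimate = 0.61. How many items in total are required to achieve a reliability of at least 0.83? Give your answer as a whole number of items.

Spearman-Brown solved for the length factor n:
n = r*(1 − r) / [ r (1 − r*) ]
n = 0.83 × (1 − 0.61) / [ 0.61 × (1 − 0.83) ]
  = 0.3237 / 0.1037 = 3.1215
So the test needs 3.1215 × 15 ≈ 46.82 items; rounding up, 47.

47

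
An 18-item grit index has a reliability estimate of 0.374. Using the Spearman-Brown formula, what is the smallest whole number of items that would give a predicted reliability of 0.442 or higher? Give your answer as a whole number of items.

24

n = 0.442 × (1 − 0.374) / [ 0.374 × (1 − 0.442) ]
  = 0.276692 / 0.208692 = 1.3258
So the test needs 1.3258 × 18 ≈ 23.86 items; rounding up, 24.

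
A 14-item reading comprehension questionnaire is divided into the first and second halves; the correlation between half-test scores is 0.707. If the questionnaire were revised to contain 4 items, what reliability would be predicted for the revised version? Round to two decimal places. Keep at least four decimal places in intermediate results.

0.58

First correct the split-half correlation to full-test reliability: r_full = 2 × 0.707 / (1 + 0.707) ≈ 0.8284
Then adjust to 4 items: n = 4/14 = 0.2857
r_new = n·r_full / (1 + (n − 1)·r_full) = 0.2367 / 0.4083 ≈ 0.5797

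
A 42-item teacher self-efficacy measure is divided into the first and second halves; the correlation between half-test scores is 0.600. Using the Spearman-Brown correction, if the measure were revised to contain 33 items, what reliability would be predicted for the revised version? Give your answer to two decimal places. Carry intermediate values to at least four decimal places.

0.70

Spearman-Brown correction (n = 2): r_full = 2·0.600/(1 + 0.600) = 0.7500
Then adjust to 33 items: n = 33/42 = 0.7857
r_new = n·r_full / (1 + (n − 1)·r_full) = 0.5893 / 0.8393 ≈ 0.7021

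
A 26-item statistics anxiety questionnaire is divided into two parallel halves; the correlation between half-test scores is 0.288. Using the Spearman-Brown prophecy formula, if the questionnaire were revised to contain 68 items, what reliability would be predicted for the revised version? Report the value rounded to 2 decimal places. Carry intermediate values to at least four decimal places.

Full-test reliability from the split-half r: r_full = 2(0.288)/(1 + 0.288) = 0.4472
Then adjust to 68 items: n = 68/26 = 2.6154
r_new = n·r_full / (1 + (n − 1)·r_full) = 1.1696 / 1.7224 ≈ 0.6791

0.68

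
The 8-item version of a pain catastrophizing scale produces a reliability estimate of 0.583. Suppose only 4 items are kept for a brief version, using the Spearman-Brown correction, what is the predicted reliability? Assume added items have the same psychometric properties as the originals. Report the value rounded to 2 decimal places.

0.41

The new length is 4/8 = 0.5 times the old.
Apply the Spearman-Brown prophecy formula, r' = nr / [1 + (n − 1)r]:
r_new = 0.5·0.583 / [1 + (0.5 − 1)·0.583]
r_new = 0.2915 / 0.7085 ≈ 0.4114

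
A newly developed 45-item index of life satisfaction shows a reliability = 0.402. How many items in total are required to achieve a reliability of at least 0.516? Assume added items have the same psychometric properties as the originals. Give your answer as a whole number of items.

72

n = [0.516 × 0.598] / [0.402 × 0.484]
  = 0.308568 / 0.194568 = 1.5859
So the test needs 1.5859 × 45 ≈ 71.37 items; rounding up, 72.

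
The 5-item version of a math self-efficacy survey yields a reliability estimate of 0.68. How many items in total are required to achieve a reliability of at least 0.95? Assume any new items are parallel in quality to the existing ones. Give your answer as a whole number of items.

n = 0.95(1 − 0.68) / [0.68(1 − 0.95)]
n = 0.3040 / 0.0340 ≈ 8.9412
So the test needs 8.9412 × 5 ≈ 44.71 items; rounding up, 45.

45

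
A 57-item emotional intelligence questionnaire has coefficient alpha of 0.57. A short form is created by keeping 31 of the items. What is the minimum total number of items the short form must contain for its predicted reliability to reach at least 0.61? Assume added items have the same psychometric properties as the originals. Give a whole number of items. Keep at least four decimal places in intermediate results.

First, r for the 31-item form: n = 31/57 = 0.5439, so r_31 = 0.5439·0.57/(1 + (0.5439 − 1)·0.57) = 0.4189
Then solve for n' with r_old = 0.4189, r_target = 0.61: n' = 0.61(1 − 0.4189)/[0.4189(1 − 0.61)] = 2.1697
Items = 2.1697 × 31 ≈ 67.26 → 68

68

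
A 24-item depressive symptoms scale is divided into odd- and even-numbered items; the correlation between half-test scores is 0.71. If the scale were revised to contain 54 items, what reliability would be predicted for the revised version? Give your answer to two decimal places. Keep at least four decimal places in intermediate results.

First correct the split-half correlation to full-test reliability: r_full = 2 × 0.71 / (1 + 0.71) ≈ 0.8304
Then adjust to 54 items: n = 54/24 = 2.2500
r_new = n·r_full / (1 + (n − 1)·r_full) = 1.8684 / 2.0380 ≈ 0.9168

0.92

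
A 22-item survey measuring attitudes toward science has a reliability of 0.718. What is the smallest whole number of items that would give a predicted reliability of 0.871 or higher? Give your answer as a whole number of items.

59

Spearman-Brown solved for the length factor n:
n = r_target (1 − r_old) / [ r_old (1 − r_target) ]
n = [0.871 × 0.282] / [0.718 × 0.129]
  = 0.245622 / 0.092622 = 2.6519
Items needed = n × 22 = 2.6519 × 22 ≈ 58.34 → round up to 59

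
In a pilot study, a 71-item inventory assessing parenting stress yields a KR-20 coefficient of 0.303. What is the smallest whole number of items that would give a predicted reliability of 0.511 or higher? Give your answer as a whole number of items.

171

n = [0.511 × 0.697] / [0.303 × 0.489]
n = 0.356167 / 0.148167 ≈ 2.4038
2.4038 × 71 = 170.67 → 171 items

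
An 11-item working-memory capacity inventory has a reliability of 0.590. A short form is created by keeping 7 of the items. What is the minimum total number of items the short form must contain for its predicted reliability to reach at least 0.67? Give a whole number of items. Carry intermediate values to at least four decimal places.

16

First, r for the 7-item form: n = 7/11 = 0.6364, so r_7 = 0.6364·0.590/(1 + (0.6364 − 1)·0.590) = 0.4780
Then solve for n' with r_old = 0.4780, r_target = 0.67: n' = 0.67(1 − 0.4780)/[0.4780(1 − 0.67)] = 2.2172
Total items = 2.2172 × 7 = 15.52, rounded up to 16.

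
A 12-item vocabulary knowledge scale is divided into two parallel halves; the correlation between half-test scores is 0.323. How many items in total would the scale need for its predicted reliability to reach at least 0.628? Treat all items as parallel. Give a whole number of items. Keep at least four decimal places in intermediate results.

22

Corrected full-test reliability: r_full = 2 × 0.323 / (1 + 0.323) ≈ 0.4883
Solve Spearman-Brown for n: n = 0.628(1 − 0.4883) / [0.4883(1 − 0.628)] = 1.7691
Items = 1.7691 × 12 ≈ 21.23 → 22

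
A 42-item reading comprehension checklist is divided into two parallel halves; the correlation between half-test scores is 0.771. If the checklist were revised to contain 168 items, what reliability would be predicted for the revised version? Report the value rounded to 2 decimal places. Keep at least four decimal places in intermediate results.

0.96

First correct the split-half correlation to full-test reliability: r_full = 2 × 0.771 / (1 + 0.771) ≈ 0.8707
Length factor from 42 to 168 items: n = 168/42 = 4.0000
r_new = n·r_full / (1 + (n − 1)·r_full) = 3.4828 / 3.6121 ≈ 0.9642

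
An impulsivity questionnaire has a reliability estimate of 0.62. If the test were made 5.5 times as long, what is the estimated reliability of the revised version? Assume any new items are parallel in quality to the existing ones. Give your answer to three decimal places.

0.900

r_new = (5.5 × 0.62) / (1 + (5.5 − 1) × 0.62)
     = 3.4100 / 3.7900 = 0.8997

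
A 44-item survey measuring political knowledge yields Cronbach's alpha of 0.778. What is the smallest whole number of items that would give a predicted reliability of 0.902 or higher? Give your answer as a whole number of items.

116

Invert Spearman-Brown to solve for n:
n = r*(1 − r) / [ r (1 − r*) ]
n = [0.902 × 0.222] / [0.778 × 0.098]
  = 0.200244 / 0.076244 = 2.6264
So the test needs 2.6264 × 44 ≈ 115.56 items; rounding up, 116.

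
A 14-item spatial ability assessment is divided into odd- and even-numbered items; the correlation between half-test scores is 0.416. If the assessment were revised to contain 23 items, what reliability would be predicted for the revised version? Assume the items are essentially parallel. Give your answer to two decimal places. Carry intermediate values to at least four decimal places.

0.70

First correct the split-half correlation to full-test reliability: r_full = 2 × 0.416 / (1 + 0.416) ≈ 0.5876
Length factor from 14 to 23 items: n = 23/14 = 1.6429
r_new = n·r_full / (1 + (n − 1)·r_full) = 0.9654 / 1.3778 ≈ 0.7007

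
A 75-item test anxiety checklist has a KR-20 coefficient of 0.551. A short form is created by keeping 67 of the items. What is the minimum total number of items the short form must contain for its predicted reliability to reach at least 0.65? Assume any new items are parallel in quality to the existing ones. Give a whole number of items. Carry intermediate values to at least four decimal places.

114

First, r for the 67-item form: n = 67/75 = 0.8933, so r_67 = 0.8933·0.551/(1 + (0.8933 − 1)·0.551) = 0.5230
Length factor from the short form to reach 0.65: n' = 0.65(1 − 0.5230) / [0.5230(1 − 0.65)] ≈ 1.6938
Total items = 1.6938 × 67 = 113.48, rounded up to 114.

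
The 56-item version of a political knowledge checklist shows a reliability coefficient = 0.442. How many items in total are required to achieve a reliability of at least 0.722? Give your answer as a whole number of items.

184

n = [0.722 × 0.558] / [0.442 × 0.278]
n = 0.402876 / 0.122876 ≈ 3.2787
3.2787 × 56 = 183.61 → 184 items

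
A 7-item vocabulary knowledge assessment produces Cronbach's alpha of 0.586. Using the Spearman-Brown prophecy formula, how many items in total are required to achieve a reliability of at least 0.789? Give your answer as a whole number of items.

19

Spearman-Brown solved for the length factor n:
n = r_target (1 − r_old) / [ r_old (1 − r_target) ]
n = 0.789 × (1 − 0.586) / [ 0.586 × (1 − 0.789) ]
  = 0.326646 / 0.123646 = 2.6418
2.6418 × 7 = 18.49 → 19 items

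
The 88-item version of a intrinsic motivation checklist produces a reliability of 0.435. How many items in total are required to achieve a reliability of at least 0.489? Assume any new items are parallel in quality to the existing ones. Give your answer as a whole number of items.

110

Invert Spearman-Brown to solve for n:
n = r*(1 − r) / [ r (1 − r*) ]
n = 0.489(1 − 0.435) / [0.435(1 − 0.489)]
  = 0.276285 / 0.222285 = 1.2429
Items needed = n × 88 = 1.2429 × 88 ≈ 109.38 → round up to 110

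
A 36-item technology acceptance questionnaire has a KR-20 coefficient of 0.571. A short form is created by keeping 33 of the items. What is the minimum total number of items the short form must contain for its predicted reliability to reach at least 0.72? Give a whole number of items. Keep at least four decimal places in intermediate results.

First, r for the 33-item form: n = 33/36 = 0.9167, so r_33 = 0.9167·0.571/(1 + (0.9167 − 1)·0.571) = 0.5496
Length factor from the short form to reach 0.72: n' = 0.72(1 − 0.5496) / [0.5496(1 − 0.72)] ≈ 2.1073
Total items = 2.1073 × 33 = 69.54, rounded up to 70.

70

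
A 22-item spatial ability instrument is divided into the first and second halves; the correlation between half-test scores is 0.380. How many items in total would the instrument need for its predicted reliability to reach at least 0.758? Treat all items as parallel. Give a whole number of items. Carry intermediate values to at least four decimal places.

r_full = 2(0.380)/(1 + 0.380) = 0.5507
n = r_tgt(1 − r_full) / [r_full(1 − r_tgt)] = 0.758 × 0.4493 / (0.5507 × 0.242) ≈ 2.5555
Required items = 2.5555 × 22 = 56.22, so 57 items.

57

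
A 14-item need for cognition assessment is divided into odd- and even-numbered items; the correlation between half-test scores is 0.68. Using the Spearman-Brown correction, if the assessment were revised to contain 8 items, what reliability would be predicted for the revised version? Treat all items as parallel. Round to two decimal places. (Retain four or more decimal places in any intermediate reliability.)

0.71

Full-test reliability from the split-half r: r_full = 2(0.68)/(1 + 0.68) = 0.8095
Then adjust to 8 items: n = 8/14 = 0.5714
r_new = n·r_full / (1 + (n − 1)·r_full) = 0.4625 / 0.6530 ≈ 0.7083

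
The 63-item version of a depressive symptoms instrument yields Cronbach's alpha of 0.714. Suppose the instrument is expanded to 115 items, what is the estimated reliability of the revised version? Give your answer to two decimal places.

0.82

n = 115/63 = 1.8254
Spearman-Brown: r_new = n·r / (1 + (n − 1)·r)
r_new = 1.8254·0.714 / [1 + (1.8254 − 1)·0.714]
     = 1.3033 / 1.5893 = 0.8200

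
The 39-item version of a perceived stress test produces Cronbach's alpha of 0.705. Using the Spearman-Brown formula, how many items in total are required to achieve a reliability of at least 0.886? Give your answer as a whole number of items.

127

Invert Spearman-Brown to solve for n:
n = r*(1 − r) / [ r (1 − r*) ]
n = 0.886(1 − 0.705) / [0.705(1 − 0.886)]
  = 0.261370 / 0.080370 = 3.2521
So the test needs 3.2521 × 39 ≈ 126.83 items; rounding up, 127.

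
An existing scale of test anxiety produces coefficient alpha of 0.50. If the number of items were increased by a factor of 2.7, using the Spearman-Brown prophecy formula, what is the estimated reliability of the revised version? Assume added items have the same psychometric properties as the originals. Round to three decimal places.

0.730

Apply the Spearman-Brown prophecy formula, r' = nr / [1 + (n − 1)r]:
r_new = 2.7·0.50 / [1 + (2.7 − 1)·0.50]
     = 1.3500 / 1.8500 = 0.7297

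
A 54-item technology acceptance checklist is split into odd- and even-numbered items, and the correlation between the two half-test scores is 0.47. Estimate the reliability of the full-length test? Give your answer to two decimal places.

0.64

Each half is half the length of the full test, so the full test is n = 2 times a half.
r_full = 2(0.47) / (1 + 0.47)
r_full = 0.9400 / 1.4700 ≈ 0.6395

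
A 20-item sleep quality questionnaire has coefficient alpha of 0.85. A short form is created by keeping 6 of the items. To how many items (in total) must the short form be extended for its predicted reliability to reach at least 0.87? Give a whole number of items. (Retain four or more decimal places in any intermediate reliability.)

Short-form reliability: n = 6/20 = 0.3000; r_6 = n·r/(1+(n−1)r) ≈ 0.6296
Length factor from the short form to reach 0.87: n' = 0.87(1 − 0.6296) / [0.6296(1 − 0.87)] ≈ 3.9372
Total items = 3.9372 × 6 = 23.62, rounded up to 24.

24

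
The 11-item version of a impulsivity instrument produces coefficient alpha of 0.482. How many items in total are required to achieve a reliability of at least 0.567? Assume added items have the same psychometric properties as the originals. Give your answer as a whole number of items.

n = 0.567(1 − 0.482) / [0.482(1 − 0.567)]
n = 0.293706 / 0.208706 ≈ 1.4073
Items needed = n × 11 = 1.4073 × 11 ≈ 15.48 → round up to 16

16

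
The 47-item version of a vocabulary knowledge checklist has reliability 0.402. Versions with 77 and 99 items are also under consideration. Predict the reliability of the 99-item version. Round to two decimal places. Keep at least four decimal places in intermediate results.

Only the ratio of lengths matters: n = 99/47 = 2.1064
r_{99} = n·r / (1 + (n − 1)·r) = 0.8468 / 1.4448 ≈ 0.5861

0.59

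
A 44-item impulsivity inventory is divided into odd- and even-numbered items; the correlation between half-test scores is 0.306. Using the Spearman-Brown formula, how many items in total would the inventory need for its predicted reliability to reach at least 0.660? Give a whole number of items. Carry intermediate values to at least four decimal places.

r_full = 2(0.306)/(1 + 0.306) = 0.4686
Solve Spearman-Brown for n: n = 0.660(1 − 0.4686) / [0.4686(1 − 0.660)] = 2.2013
Items = 2.2013 × 44 ≈ 96.86 → 97

97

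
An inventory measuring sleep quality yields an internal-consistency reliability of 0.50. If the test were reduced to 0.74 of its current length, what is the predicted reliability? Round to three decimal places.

Spearman-Brown: r_new = n·r / (1 + (n − 1)·r)
r_new = 0.74·0.50 / [1 + (0.74 − 1)·0.50]
r_new = 0.3700 / 0.8700 ≈ 0.4253

0.425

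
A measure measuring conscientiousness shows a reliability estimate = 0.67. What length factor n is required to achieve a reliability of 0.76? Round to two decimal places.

1.56

Invert Spearman-Brown to solve for n:
n = r_target (1 − r_old) / [ r_old (1 − r_target) ]
n = 0.76 × (1 − 0.67) / [ 0.67 × (1 − 0.76) ]
  = 0.2508 / 0.1608 = 1.5597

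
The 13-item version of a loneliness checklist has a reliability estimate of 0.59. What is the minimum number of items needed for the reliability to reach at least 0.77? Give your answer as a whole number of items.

n = [0.77 × 0.41] / [0.59 × 0.23]
  = 0.3157 / 0.1357 = 2.3265
So the test needs 2.3265 × 13 ≈ 30.24 items; rounding up, 31.

31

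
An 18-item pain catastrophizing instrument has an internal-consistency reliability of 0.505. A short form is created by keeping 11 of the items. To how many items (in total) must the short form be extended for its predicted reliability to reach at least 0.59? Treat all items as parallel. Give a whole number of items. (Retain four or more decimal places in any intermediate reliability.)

26

First, r for the 11-item form: n = 11/18 = 0.6111, so r_11 = 0.6111·0.505/(1 + (0.6111 − 1)·0.505) = 0.3840
Length factor from the short form to reach 0.59: n' = 0.59(1 − 0.3840) / [0.3840(1 − 0.59)] ≈ 2.3084
Items = 2.3084 × 11 ≈ 25.39 → 26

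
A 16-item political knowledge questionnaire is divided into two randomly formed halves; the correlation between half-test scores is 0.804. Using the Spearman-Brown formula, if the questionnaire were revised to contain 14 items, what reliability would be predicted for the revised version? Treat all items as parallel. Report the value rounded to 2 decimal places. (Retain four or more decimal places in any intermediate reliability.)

First correct the split-half correlation to full-test reliability: r_full = 2 × 0.804 / (1 + 0.804) ≈ 0.8914
Then adjust to 14 items: n = 14/16 = 0.8750
r_new = n·r_full / (1 + (n − 1)·r_full) = 0.7800 / 0.8886 ≈ 0.8778

0.88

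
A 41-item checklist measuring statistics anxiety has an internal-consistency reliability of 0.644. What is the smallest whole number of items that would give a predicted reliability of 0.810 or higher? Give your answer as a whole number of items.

97

Spearman-Brown solved for the length factor n:
n = r*(1 − r) / [ r (1 − r*) ]
n = 0.810(1 − 0.644) / [0.644(1 − 0.810)]
  = 0.288360 / 0.122360 = 2.3567
So the test needs 2.3567 × 41 ≈ 96.62 items; rounding up, 97.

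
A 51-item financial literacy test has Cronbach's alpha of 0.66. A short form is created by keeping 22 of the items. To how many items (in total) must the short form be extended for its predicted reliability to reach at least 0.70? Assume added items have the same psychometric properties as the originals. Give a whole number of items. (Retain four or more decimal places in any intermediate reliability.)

62

First, r for the 22-item form: n = 22/51 = 0.4314, so r_22 = 0.4314·0.66/(1 + (0.4314 − 1)·0.66) = 0.4558
Then solve for n' with r_old = 0.4558, r_target = 0.70: n' = 0.70(1 − 0.4558)/[0.4558(1 − 0.70)] = 2.7859
Total items = 2.7859 × 22 = 61.29, rounded up to 62.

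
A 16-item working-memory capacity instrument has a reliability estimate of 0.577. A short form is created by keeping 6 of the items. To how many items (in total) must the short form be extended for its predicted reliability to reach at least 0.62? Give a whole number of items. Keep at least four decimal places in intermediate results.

First, r for the 6-item form: n = 6/16 = 0.3750, so r_6 = 0.3750·0.577/(1 + (0.3750 − 1)·0.577) = 0.3384
Then solve for n' with r_old = 0.3384, r_target = 0.62: n' = 0.62(1 − 0.3384)/[0.3384(1 − 0.62)] = 3.1899
Items = 3.1899 × 6 ≈ 19.14 → 20

20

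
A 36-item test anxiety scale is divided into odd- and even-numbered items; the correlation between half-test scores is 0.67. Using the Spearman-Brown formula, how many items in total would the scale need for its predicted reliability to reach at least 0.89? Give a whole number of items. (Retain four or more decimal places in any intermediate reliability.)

72

Corrected full-test reliability: r_full = 2 × 0.67 / (1 + 0.67) ≈ 0.8024
n = r_tgt(1 − r_full) / [r_full(1 − r_tgt)] = 0.89 × 0.1976 / (0.8024 × 0.11) ≈ 1.9925
Items = 1.9925 × 36 ≈ 71.73 → 72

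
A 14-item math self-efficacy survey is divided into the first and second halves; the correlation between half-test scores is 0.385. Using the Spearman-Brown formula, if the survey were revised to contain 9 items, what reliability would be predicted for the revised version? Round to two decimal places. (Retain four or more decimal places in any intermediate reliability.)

0.45

Spearman-Brown correction (n = 2): r_full = 2·0.385/(1 + 0.385) = 0.5560
Length factor from 14 to 9 items: n = 9/14 = 0.6429
r_new = n·r_full / (1 + (n − 1)·r_full) = 0.3575 / 0.8015 ≈ 0.4460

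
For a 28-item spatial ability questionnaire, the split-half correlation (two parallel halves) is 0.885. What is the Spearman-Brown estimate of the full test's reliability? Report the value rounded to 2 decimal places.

r_full = 2(0.885) / (1 + 0.885)
r_full = 1.7700 / 1.8850 ≈ 0.9390

0.94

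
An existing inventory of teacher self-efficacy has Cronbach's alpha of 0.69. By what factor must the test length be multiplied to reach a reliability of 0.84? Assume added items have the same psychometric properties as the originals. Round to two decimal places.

Invert Spearman-Brown to solve for n:
n = r_target (1 − r_old) / [ r_old (1 − r_target) ]
n = [0.84 × 0.31] / [0.69 × 0.16]
  = 0.2604 / 0.1104 = 2.3587

2.36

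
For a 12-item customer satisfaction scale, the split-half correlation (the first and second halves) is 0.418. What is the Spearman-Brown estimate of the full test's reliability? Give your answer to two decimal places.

0.59

The full test is twice the length of either half (n = 2).
r_full = 2r_hh / (1 + r_hh) = 2 × 0.418 / (1 + 0.418)
r_full = 0.8360 / 1.4180 ≈ 0.5896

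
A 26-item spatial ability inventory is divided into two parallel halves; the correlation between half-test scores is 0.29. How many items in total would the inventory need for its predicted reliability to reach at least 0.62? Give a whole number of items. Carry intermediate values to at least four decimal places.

Corrected full-test reliability: r_full = 2 × 0.29 / (1 + 0.29) ≈ 0.4496
Solve Spearman-Brown for n: n = 0.62(1 − 0.4496) / [0.4496(1 − 0.62)] = 1.9974
Required items = 1.9974 × 26 = 51.93, so 52 items.

52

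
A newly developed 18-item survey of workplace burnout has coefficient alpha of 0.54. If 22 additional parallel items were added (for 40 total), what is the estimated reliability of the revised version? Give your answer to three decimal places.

0.723

The new length is 40/18 = 2.2222 times the old.
By Spearman-Brown, r_new = n r / (1 + (n − 1) r).
r_new = 2.2222·0.54 / [1 + (2.2222 − 1)·0.54]
     = 1.2000 / 1.6600 = 0.7229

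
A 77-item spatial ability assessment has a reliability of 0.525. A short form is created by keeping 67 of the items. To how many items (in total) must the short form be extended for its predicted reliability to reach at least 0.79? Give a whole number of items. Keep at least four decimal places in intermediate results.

Short-form reliability: n = 67/77 = 0.8701; r_67 = n·r/(1+(n−1)r) ≈ 0.4902
Length factor from the short form to reach 0.79: n' = 0.79(1 − 0.4902) / [0.4902(1 − 0.79)] ≈ 3.9123
Total items = 3.9123 × 67 = 262.12, rounded up to 263.

263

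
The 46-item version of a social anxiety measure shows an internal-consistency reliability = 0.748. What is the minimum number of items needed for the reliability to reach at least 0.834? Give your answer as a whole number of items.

Rearranging the Spearman-Brown formula for n,
n = r*(1 − r) / [ r (1 − r*) ]
n = 0.834(1 − 0.748) / [0.748(1 − 0.834)]
n = 0.210168 / 0.124168 ≈ 1.6926
Items needed = n × 46 = 1.6926 × 46 ≈ 77.86 → round up to 78

78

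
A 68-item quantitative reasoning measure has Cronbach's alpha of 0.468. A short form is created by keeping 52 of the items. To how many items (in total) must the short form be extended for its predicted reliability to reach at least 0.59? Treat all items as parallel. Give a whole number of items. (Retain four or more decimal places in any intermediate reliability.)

Short-form reliability: n = 52/68 = 0.7647; r_52 = n·r/(1+(n−1)r) ≈ 0.4022
Then solve for n' with r_old = 0.4022, r_target = 0.59: n' = 0.59(1 − 0.4022)/[0.4022(1 − 0.59)] = 2.1389
Total items = 2.1389 × 52 = 111.22, rounded up to 112.

112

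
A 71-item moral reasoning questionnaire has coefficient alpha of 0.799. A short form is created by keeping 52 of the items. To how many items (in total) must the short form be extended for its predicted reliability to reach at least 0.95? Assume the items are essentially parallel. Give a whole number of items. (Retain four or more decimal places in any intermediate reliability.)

Short-form reliability: n = 52/71 = 0.7324; r_52 = n·r/(1+(n−1)r) ≈ 0.7443
Length factor from the short form to reach 0.95: n' = 0.95(1 − 0.7443) / [0.7443(1 − 0.95)] ≈ 6.5273
Items = 6.5273 × 52 ≈ 339.42 → 340

340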